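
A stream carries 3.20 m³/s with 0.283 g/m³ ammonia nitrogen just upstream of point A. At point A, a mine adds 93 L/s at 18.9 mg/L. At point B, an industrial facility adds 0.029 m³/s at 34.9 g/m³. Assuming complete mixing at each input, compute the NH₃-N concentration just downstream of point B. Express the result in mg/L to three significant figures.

1.11 mg/L

93 L/s = 0.093 m³/s.
After input A: C = (3.2·0.283 + 0.093·18.9) / 3.293 = 0.8088 mg/L.
After input B: C = (3.293·0.8088 + 0.029·34.9) / 3.322 = 1.106 mg/L.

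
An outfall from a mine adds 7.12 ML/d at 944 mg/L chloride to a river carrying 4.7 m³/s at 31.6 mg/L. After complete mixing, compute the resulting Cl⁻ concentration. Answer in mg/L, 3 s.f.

7.12 ML/d = 0.08241 m³/s.
Flow-weighted mixing gives C = (0.08241·944 + 4.7·31.6) / (0.08241 + 4.7) = 226.3/4.782 = 47.32 mg/L.

47.3 mg/L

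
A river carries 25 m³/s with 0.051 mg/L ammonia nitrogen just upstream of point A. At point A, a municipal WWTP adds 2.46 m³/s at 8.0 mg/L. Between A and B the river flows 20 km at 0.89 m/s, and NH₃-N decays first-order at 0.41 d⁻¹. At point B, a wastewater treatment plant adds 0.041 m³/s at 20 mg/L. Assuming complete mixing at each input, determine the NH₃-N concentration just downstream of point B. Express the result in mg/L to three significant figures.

After input A: C = (25·0.051 + 2.46·8) / 27.46 = 0.7631 mg/L.
Over the 20 km reach to input B (t = 2.247e+04 s = 0.2601 d), decay gives C = 0.7631·exp(−0.41·0.2601) = 0.6859 mg/L.
After input B: C = (27.46·0.6859 + 0.041·20) / 27.5 = 0.7147 mg/L.

0.715 mg/L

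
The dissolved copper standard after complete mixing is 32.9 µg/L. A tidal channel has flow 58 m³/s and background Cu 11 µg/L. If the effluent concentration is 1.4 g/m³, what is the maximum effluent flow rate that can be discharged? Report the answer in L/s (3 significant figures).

11 µg/L = 0.011 mg/L.
32.9 µg/L = 0.0329 mg/L.
Mass balance at complete mixing: C_std·(Q_w + Q_r) = Q_w·C_e + Q_r·C_b.
Rearranging, Q_w = Q_r·(C_std − C_b)/(C_e − C_std) = 58·(0.0329 − 0.011) / (1.4 − 0.0329) = 0.9291 m³/s.
= 929.1 L/s.

929 L/s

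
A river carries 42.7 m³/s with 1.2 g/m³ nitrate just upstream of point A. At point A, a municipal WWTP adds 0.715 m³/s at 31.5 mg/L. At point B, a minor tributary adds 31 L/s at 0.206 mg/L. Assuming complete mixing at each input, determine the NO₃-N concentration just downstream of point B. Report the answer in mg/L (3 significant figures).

After input A: C = (42.7·1.2 + 0.715·31.5) / 43.42 = 1.699 mg/L.
31 L/s = 0.031 m³/s.
After input B: C = (43.42·1.699 + 0.031·0.206) / 43.45 = 1.698 mg/L.

1.70 mg/L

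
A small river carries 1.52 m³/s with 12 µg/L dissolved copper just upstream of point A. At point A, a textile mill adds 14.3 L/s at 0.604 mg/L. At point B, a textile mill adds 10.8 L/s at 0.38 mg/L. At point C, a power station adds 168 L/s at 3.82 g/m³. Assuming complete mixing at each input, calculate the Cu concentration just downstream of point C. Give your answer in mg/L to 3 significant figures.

0.393 mg/L

12 µg/L = 0.012 mg/L.
14.3 L/s = 0.0143 m³/s.
After input A: C = (1.52·0.012 + 0.0143·0.604) / 1.534 = 0.01752 mg/L.
10.8 L/s = 0.0108 m³/s.
After input B: C = (1.534·0.01752 + 0.0108·0.38) / 1.545 = 0.02005 mg/L.
168 L/s = 0.168 m³/s.
After input C: C = (1.545·0.02005 + 0.168·3.82) / 1.713 = 0.3927 mg/L.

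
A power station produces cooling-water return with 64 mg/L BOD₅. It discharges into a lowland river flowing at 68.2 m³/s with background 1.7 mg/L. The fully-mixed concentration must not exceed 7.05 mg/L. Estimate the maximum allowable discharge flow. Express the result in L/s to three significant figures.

6410 L/s

Mass balance at complete mixing: C_std·(Q_w + Q_r) = Q_w·C_e + Q_r·C_b.
Rearranging, Q_w = Q_r·(C_std − C_b)/(C_e − C_std) = 68.2·(7.05 − 1.7) / (64 − 7.05) = 6.407 m³/s.
= 6407 L/s.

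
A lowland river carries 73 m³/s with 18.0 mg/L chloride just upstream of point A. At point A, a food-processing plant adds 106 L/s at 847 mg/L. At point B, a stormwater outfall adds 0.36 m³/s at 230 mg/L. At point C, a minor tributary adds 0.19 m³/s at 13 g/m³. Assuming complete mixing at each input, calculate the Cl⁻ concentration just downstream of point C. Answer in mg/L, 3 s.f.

106 L/s = 0.106 m³/s.
After input A: C = (73·18 + 0.106·847) / 73.11 = 19.2 mg/L.
After input B: C = (73.11·19.2 + 0.36·230) / 73.47 = 20.23 mg/L.
After input C: C = (73.47·20.23 + 0.19·13) / 73.66 = 20.22 mg/L.

20.2 mg/L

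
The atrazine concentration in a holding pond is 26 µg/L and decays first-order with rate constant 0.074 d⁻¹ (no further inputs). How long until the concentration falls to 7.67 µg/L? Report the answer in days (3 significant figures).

t = ln(C₀/C)/k = ln(26/7.67)/0.074 = 1.221/0.074 = 16.5 d.

16.5 d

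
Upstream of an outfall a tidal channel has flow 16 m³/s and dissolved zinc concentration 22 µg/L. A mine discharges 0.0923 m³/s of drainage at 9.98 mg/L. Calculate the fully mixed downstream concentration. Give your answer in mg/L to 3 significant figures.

0.0791 mg/L

22 µg/L = 0.022 mg/L.
Conservation of mass across the mixing zone: C = (0.0923·9.98 + 16·0.022) / (0.0923 + 16) = 1.273/16.09 = 0.07912 mg/L.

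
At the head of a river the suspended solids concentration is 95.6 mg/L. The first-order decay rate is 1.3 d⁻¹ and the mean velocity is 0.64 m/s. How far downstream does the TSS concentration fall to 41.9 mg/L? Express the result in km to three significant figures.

From C = C₀·e^(−kt), t = ln(C₀/C)/k = ln(95.6/41.9)/1.3 = 0.8249/1.3 = 0.6345 d.
Distance = v·t = 0.64 m/s × 5.482e+04 s = 3.509e+04 m = 35.09 km.

35.1 km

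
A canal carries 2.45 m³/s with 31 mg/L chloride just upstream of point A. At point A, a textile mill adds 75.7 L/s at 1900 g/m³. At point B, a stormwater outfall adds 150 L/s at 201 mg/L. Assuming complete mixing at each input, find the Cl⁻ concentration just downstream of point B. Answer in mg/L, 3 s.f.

75.7 L/s = 0.0757 m³/s.
After input A: C = (2.45·31 + 0.0757·1900) / 2.526 = 87.02 mg/L.
150 L/s = 0.15 m³/s.
After input B: C = (2.526·87.02 + 0.15·201) / 2.676 = 93.41 mg/L.

93.4 mg/L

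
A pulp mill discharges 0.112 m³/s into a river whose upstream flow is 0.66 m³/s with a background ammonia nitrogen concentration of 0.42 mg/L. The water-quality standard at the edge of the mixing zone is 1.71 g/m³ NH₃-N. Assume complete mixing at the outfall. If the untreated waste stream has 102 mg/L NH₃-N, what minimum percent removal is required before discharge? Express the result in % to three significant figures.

Mass balance: 1.71·0.772 = 0.112·Cₑ + 0.66·0.42.
Cₑ = (1.32 − 0.2772) / 0.112 = 9.312 mg/L.
Required removal = 1 − 9.312/102 = 90.87 %.

90.9 %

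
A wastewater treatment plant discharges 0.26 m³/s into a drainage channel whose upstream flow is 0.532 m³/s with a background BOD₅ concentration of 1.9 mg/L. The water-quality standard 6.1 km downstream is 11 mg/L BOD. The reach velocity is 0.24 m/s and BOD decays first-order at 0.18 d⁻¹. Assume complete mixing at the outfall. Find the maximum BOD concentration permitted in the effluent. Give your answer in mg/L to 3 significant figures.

31.4 mg/L

Travel time to the compliance point: t = 6100/0.24 = 2.542e+04 s = 0.2942 d; decay factor exp(−0.18·0.2942) = 0.9484.
So the concentration just after mixing may be at most 11/0.9484 = 11.6 mg/L.
Mass balance: 11.6·0.792 = 0.26·Cₑ + 0.532·1.9.
Cₑ = (9.186 − 1.011) / 0.26 = 31.44 mg/L.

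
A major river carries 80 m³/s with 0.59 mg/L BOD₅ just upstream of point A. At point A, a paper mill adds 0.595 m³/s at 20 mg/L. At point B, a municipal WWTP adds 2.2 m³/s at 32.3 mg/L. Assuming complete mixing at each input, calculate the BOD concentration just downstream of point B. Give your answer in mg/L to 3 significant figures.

1.57 mg/L

After input A: C = (80·0.59 + 0.595·20) / 80.59 = 0.7333 mg/L.
After input B: C = (80.59·0.7333 + 2.2·32.3) / 82.8 = 1.572 mg/L.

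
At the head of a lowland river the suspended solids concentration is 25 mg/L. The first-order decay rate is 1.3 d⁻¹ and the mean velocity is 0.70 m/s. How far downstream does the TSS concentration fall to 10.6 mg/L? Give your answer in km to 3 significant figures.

From C = C₀·e^(−kt), t = ln(C₀/C)/k = ln(25/10.6)/1.3 = 0.858/1.3 = 0.66 d.
Distance = v·t = 0.70 m/s × 5.703e+04 s = 3.992e+04 m = 39.92 km.

39.9 km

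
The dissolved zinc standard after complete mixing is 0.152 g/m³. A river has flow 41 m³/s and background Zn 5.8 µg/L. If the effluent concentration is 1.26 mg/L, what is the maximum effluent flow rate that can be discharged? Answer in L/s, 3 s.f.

5.8 µg/L = 0.0058 mg/L.
Mass balance at complete mixing: C_std·(Q_w + Q_r) = Q_w·C_e + Q_r·C_b.
Rearranging, Q_w = Q_r·(C_std − C_b)/(C_e − C_std) = 41·(0.152 − 0.0058) / (1.26 − 0.152) = 5.41 m³/s.
= 5410 L/s.

5410 L/s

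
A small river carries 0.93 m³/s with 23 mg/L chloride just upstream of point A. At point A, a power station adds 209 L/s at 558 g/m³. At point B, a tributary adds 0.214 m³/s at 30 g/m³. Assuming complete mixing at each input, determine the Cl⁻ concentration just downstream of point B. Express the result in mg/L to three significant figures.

209 L/s = 0.209 m³/s.
After input A: C = (0.93·23 + 0.209·558) / 1.139 = 121.2 mg/L.
After input B: C = (1.139·121.2 + 0.214·30) / 1.353 = 106.7 mg/L.

107 mg/L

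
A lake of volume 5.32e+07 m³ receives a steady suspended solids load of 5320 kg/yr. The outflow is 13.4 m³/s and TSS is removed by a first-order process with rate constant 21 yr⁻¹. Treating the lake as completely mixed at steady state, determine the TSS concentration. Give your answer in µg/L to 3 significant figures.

3.45 µg/L

Outflow Q = 13.4 m³/s × 3.156e+07 s/yr = 4.229e+08 m³/yr.
Steady-state CSTR mass balance: W = Q·C + k·V·C, so C = W/(Q + kV).
Q + kV = 4.229e+08 + 21·5.32e+07 = 1.54e+09 m³/yr.
C = 5320/1.54e+09 = 3.454e-06 kg/m³ = 0.003454 mg/L = 3.454 µg/L.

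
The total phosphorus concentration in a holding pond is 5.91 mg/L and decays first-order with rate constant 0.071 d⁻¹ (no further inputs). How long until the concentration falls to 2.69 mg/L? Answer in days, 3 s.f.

11.1 d

t = ln(C₀/C)/k = ln(5.91/2.69)/0.071 = 0.7871/0.071 = 11.09 d.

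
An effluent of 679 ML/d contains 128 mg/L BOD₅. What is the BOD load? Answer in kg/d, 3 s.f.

679 ML/d = 7.859 m³/s.
Mass flux = Q·C = 7.859 m³/s × 128 g/m³ = 1006 g/s.
= 1006 g/s × 86.4 = 8.691e+04 kg/d.

86900 kg/d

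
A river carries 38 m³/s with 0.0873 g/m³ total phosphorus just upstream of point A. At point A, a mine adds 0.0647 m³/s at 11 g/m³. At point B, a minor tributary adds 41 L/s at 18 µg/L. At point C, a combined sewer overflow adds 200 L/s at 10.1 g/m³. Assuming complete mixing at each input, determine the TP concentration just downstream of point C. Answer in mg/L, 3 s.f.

After input A: C = (38·0.0873 + 0.0647·11) / 38.06 = 0.1058 mg/L.
41 L/s = 0.041 m³/s.
18 µg/L = 0.018 mg/L.
After input B: C = (38.06·0.1058 + 0.041·0.018) / 38.11 = 0.1058 mg/L.
200 L/s = 0.2 m³/s.
After input C: C = (38.11·0.1058 + 0.2·10.1) / 38.31 = 0.1579 mg/L.

0.158 mg/L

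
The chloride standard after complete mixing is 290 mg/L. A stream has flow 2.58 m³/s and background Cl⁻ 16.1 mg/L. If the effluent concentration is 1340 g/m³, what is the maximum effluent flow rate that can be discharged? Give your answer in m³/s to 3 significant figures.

Mass balance at complete mixing: C_std·(Q_w + Q_r) = Q_w·C_e + Q_r·C_b.
Rearranging, Q_w = Q_r·(C_std − C_b)/(C_e − C_std) = 2.58·(290 − 16.1) / (1340 − 290) = 0.673 m³/s.

0.673 m³/s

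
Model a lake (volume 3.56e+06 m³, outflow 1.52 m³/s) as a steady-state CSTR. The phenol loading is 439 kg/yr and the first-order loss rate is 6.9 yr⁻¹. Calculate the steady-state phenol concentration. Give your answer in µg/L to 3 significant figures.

Outflow Q = 1.52 m³/s × 3.156e+07 s/yr = 4.797e+07 m³/yr.
Steady-state CSTR mass balance: W = Q·C + k·V·C, so C = W/(Q + kV).
Q + kV = 4.797e+07 + 6.9·3.56e+06 = 7.253e+07 m³/yr.
C = 439/7.253e+07 = 6.053e-06 kg/m³ = 0.006053 mg/L = 6.053 µg/L.

6.05 µg/L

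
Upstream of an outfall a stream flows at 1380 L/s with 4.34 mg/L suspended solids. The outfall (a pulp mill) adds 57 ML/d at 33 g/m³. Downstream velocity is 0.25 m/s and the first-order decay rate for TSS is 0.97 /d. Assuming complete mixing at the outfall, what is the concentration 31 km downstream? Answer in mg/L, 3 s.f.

57 ML/d = 0.6597 m³/s.
1380 L/s = 1.38 m³/s.
After complete mixing, C₀ = (0.6597·33 + 1.38·4.34) / 2.04 = 13.61 mg/L.
Travel time t = 3.1e+04 m / 0.25 m/s = 1.24e+05 s = 1.435 d.
C = 13.61·exp(−0.97·1.435) = 13.61·0.2485 = 3.383 mg/L.

3.38 mg/L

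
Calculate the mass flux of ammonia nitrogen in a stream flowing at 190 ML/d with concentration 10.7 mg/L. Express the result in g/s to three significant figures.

23.5 g/s

190 ML/d = 2.199 m³/s.
Mass flux = Q·C = 2.199 m³/s × 10.7 g/m³ = 23.53 g/s.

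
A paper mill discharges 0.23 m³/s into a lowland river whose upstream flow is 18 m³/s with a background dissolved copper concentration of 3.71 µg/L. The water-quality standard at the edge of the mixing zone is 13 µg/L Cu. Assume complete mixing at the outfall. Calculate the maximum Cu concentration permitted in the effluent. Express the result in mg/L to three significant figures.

3.71 µg/L = 0.00371 mg/L.
13 µg/L = 0.013 mg/L.
Mass balance: 0.013·18.23 = 0.23·Cₑ + 18·0.00371.
Cₑ = (0.237 − 0.06678) / 0.23 = 0.74 mg/L.

0.740 mg/L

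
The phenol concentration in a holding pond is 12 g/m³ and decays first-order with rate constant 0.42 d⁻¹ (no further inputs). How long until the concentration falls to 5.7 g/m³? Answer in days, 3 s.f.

t = ln(C₀/C)/k = ln(12/5.7)/0.42 = 0.7444/0.42 = 1.772 d.

1.77 d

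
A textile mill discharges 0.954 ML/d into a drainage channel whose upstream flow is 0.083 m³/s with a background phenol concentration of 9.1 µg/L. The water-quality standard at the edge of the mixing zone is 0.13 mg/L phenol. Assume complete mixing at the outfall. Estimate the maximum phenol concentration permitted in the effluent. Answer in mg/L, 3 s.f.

1.04 mg/L

0.954 ML/d = 0.01104 m³/s.
9.1 µg/L = 0.0091 mg/L.
Mass balance: 0.13·0.09404 = 0.01104·Cₑ + 0.083·0.0091.
Cₑ = (0.01223 − 0.0007553) / 0.01104 = 1.039 mg/L.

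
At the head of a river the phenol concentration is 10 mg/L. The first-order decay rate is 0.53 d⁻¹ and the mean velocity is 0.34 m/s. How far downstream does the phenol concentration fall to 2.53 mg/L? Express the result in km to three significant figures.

From C = C₀·e^(−kt), t = ln(C₀/C)/k = ln(10/2.53)/0.53 = 1.374/0.53 = 2.593 d.
Distance = v·t = 0.34 m/s × 2.24e+05 s = 7.618e+04 m = 76.18 km.

76.2 km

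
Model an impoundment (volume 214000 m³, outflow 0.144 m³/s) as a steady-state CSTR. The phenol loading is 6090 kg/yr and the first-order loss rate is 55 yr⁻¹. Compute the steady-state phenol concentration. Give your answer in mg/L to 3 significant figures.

0.373 mg/L

Outflow Q = 0.144 m³/s × 3.156e+07 s/yr = 4.544e+06 m³/yr.
Steady-state CSTR mass balance: W = Q·C + k·V·C, so C = W/(Q + kV).
Q + kV = 4.544e+06 + 55·214000 = 1.631e+07 m³/yr.
C = 6090/1.631e+07 = 0.0003733 kg/m³ = 0.3733 mg/L.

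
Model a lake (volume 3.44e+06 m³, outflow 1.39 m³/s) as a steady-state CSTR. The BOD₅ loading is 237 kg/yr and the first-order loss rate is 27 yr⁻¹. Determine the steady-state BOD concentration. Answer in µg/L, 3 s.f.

Outflow Q = 1.39 m³/s × 3.156e+07 s/yr = 4.387e+07 m³/yr.
Steady-state CSTR mass balance: W = Q·C + k·V·C, so C = W/(Q + kV).
Q + kV = 4.387e+07 + 27·3.44e+06 = 1.367e+08 m³/yr.
C = 237/1.367e+08 = 1.733e-06 kg/m³ = 0.001733 mg/L = 1.733 µg/L.

1.73 µg/L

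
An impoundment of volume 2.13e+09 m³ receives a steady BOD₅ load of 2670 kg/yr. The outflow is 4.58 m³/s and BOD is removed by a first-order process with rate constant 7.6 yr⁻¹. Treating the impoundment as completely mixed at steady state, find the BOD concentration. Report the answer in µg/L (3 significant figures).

Outflow Q = 4.58 m³/s × 3.156e+07 s/yr = 1.445e+08 m³/yr.
Steady-state CSTR mass balance: W = Q·C + k·V·C, so C = W/(Q + kV).
Q + kV = 1.445e+08 + 7.6·2.13e+09 = 1.633e+10 m³/yr.
C = 2670/1.633e+10 = 1.635e-07 kg/m³ = 0.0001635 mg/L = 0.1635 µg/L.

0.163 µg/L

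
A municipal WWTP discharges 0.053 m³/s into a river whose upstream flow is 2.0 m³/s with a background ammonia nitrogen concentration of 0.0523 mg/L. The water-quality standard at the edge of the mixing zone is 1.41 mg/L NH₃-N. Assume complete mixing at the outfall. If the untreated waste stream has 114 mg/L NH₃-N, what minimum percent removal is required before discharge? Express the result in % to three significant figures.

Mass balance: 1.41·2.053 = 0.053·Cₑ + 2·0.0523.
Cₑ = (2.895 − 0.1046) / 0.053 = 52.64 mg/L.
Required removal = 1 − 52.64/114 = 53.82 %.

53.8 %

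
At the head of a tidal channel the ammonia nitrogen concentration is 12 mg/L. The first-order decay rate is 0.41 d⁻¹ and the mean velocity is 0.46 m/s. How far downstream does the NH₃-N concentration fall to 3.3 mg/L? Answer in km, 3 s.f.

125 km

From C = C₀·e^(−kt), t = ln(C₀/C)/k = ln(12/3.3)/0.41 = 1.291/0.41 = 3.149 d.
Distance = v·t = 0.46 m/s × 2.721e+05 s = 1.251e+05 m = 125.1 km.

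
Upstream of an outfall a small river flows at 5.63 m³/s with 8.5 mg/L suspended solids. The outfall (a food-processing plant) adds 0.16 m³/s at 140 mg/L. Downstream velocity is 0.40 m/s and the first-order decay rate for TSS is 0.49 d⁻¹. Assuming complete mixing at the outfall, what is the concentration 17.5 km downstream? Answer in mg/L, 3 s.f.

After complete mixing, C₀ = (0.16·140 + 5.63·8.5) / 5.79 = 12.13 mg/L.
Travel time t = 1.75e+04 m / 0.40 m/s = 4.375e+04 s = 0.5064 d.
C = 12.13·exp(−0.49·0.5064) = 12.13·0.7803 = 9.468 mg/L.

9.47 mg/L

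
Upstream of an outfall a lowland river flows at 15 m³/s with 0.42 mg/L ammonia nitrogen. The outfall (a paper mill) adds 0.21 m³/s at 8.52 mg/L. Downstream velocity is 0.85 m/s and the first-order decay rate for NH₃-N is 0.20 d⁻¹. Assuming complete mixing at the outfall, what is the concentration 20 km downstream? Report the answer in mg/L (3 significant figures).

After complete mixing, C₀ = (0.21·8.52 + 15·0.42) / 15.21 = 0.5318 mg/L.
Travel time t = 2e+04 m / 0.85 m/s = 2.353e+04 s = 0.2723 d.
C = 0.5318·exp(−0.20·0.2723) = 0.5318·0.947 = 0.5036 mg/L.

0.504 mg/L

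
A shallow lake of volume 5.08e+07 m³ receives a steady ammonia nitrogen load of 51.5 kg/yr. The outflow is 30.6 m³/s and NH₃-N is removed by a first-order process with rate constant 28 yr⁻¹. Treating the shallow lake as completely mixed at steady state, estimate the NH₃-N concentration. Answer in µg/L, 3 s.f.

0.0216 µg/L

Outflow Q = 30.6 m³/s × 3.156e+07 s/yr = 9.657e+08 m³/yr.
Steady-state CSTR mass balance: W = Q·C + k·V·C, so C = W/(Q + kV).
Q + kV = 9.657e+08 + 28·5.08e+07 = 2.388e+09 m³/yr.
C = 51.5/2.388e+09 = 2.157e-08 kg/m³ = 2.157e-05 mg/L = 0.02157 µg/L.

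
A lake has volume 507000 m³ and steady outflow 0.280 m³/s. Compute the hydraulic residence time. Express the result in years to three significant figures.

0.0574 yr

Q = 0.280 m³/s × 3.156e+07 s/yr = 8.836e+06 m³/yr.
Hydraulic residence time τ = V/Q = 507000/8.836e+06 = 0.05738 yr.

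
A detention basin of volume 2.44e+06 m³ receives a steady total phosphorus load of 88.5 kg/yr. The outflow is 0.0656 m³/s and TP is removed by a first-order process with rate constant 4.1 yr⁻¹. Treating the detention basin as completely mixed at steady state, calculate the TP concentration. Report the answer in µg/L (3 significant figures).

7.33 µg/L

Outflow Q = 0.0656 m³/s × 3.156e+07 s/yr = 2.07e+06 m³/yr.
Steady-state CSTR mass balance: W = Q·C + k·V·C, so C = W/(Q + kV).
Q + kV = 2.07e+06 + 4.1·2.44e+06 = 1.207e+07 m³/yr.
C = 88.5/1.207e+07 = 7.33e-06 kg/m³ = 0.00733 mg/L = 7.33 µg/L.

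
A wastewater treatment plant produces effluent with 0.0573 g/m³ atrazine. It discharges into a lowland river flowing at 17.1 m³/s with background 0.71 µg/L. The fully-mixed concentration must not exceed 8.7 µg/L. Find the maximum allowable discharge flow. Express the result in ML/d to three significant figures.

0.71 µg/L = 0.00071 mg/L.
8.7 µg/L = 0.0087 mg/L.
Mass balance at complete mixing: C_std·(Q_w + Q_r) = Q_w·C_e + Q_r·C_b.
Rearranging, Q_w = Q_r·(C_std − C_b)/(C_e − C_std) = 17.1·(0.0087 − 0.00071) / (0.0573 − 0.0087) = 2.811 m³/s.
= 242.9 ML/d.

243 ML/d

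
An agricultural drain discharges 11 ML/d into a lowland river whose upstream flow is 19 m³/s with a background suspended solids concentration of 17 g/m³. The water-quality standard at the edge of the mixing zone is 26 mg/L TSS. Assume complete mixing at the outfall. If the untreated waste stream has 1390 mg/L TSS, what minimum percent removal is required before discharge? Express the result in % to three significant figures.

1.50 %

11 ML/d = 0.1273 m³/s.
Mass balance: 26·19.13 = 0.1273·Cₑ + 19·17.
Cₑ = (497.3 − 323) / 0.1273 = 1369 mg/L.
Required removal = 1 − 1369/1390 = 1.502 %.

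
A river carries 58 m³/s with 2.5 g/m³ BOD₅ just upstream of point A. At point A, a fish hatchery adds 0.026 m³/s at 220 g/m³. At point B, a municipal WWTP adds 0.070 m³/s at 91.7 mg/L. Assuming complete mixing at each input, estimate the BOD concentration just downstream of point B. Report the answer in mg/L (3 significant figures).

After input A: C = (58·2.5 + 0.026·220) / 58.03 = 2.597 mg/L.
After input B: C = (58.03·2.597 + 0.07·91.7) / 58.1 = 2.705 mg/L.

2.70 mg/L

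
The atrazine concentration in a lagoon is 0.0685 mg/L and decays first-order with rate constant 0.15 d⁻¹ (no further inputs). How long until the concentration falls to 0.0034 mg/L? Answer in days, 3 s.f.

20.0 d

t = ln(C₀/C)/k = ln(0.0685/0.0034)/0.15 = 3.003/0.15 = 20.02 d.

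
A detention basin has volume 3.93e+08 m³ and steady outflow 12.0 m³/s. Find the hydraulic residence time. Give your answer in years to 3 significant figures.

1.04 yr

Q = 12.0 m³/s × 3.156e+07 s/yr = 3.787e+08 m³/yr.
Hydraulic residence time τ = V/Q = 3.93e+08/3.787e+08 = 1.038 yr.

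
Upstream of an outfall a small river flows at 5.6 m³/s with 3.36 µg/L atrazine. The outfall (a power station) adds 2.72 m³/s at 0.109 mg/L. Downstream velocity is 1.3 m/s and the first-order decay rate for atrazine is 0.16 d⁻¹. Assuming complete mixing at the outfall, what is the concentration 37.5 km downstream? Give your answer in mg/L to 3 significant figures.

3.36 µg/L = 0.00336 mg/L.
After complete mixing, C₀ = (2.72·0.109 + 5.6·0.00336) / 8.32 = 0.0379 mg/L.
Travel time t = 3.75e+04 m / 1.3 m/s = 2.885e+04 s = 0.3339 d.
C = 0.0379·exp(−0.16·0.3339) = 0.0379·0.948 = 0.03592 mg/L.

0.0359 mg/L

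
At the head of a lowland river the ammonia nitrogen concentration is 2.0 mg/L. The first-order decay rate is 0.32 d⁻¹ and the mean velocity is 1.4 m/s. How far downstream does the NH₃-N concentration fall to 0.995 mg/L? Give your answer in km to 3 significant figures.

264 km

From C = C₀·e^(−kt), t = ln(C₀/C)/k = ln(2.0/0.995)/0.32 = 0.6982/0.32 = 2.182 d.
Distance = v·t = 1.4 m/s × 1.885e+05 s = 2.639e+05 m = 263.9 km.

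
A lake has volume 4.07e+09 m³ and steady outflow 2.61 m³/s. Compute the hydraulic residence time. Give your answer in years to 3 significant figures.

49.4 yr

Q = 2.61 m³/s × 3.156e+07 s/yr = 8.237e+07 m³/yr.
Hydraulic residence time τ = V/Q = 4.07e+09/8.237e+07 = 49.41 yr.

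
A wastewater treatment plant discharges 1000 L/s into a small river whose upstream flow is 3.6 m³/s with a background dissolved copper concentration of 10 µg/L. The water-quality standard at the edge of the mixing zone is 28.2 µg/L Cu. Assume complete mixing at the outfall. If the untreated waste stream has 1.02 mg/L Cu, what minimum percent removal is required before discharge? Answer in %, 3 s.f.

90.8 %

1000 L/s = 1 m³/s.
10 µg/L = 0.01 mg/L.
28.2 µg/L = 0.0282 mg/L.
Mass balance: 0.0282·4.6 = 1·Cₑ + 3.6·0.01.
Cₑ = (0.1297 − 0.036) / 1 = 0.09372 mg/L.
Required removal = 1 − 0.09372/1.02 = 90.81 %.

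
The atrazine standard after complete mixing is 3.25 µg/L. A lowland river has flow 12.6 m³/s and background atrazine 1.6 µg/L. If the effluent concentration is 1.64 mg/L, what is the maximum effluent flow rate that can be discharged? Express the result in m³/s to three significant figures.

0.0127 m³/s

1.6 µg/L = 0.0016 mg/L.
3.25 µg/L = 0.00325 mg/L.
Mass balance at complete mixing: C_std·(Q_w + Q_r) = Q_w·C_e + Q_r·C_b.
Rearranging, Q_w = Q_r·(C_std − C_b)/(C_e − C_std) = 12.6·(0.00325 − 0.0016) / (1.64 − 0.00325) = 0.0127 m³/s.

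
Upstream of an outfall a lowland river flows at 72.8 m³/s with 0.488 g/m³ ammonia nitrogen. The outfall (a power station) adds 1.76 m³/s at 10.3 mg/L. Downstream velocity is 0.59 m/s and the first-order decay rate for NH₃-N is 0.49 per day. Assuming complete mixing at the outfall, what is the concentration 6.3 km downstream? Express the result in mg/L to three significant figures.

After complete mixing, C₀ = (1.76·10.3 + 72.8·0.488) / 74.56 = 0.7196 mg/L.
Travel time t = 6300 m / 0.59 m/s = 1.068e+04 s = 0.1236 d.
C = 0.7196·exp(−0.49·0.1236) = 0.7196·0.9412 = 0.6773 mg/L.

0.677 mg/L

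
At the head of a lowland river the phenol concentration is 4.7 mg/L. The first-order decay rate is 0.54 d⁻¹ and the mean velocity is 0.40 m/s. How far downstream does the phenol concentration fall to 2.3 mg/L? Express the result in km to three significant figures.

45.7 km

From C = C₀·e^(−kt), t = ln(C₀/C)/k = ln(4.7/2.3)/0.54 = 0.7147/0.54 = 1.323 d.
Distance = v·t = 0.40 m/s × 1.143e+05 s = 4.574e+04 m = 45.74 km.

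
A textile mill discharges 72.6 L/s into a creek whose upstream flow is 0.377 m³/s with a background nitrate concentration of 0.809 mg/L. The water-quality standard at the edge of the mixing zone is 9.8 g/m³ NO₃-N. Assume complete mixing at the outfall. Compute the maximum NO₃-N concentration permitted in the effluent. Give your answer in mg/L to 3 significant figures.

56.5 mg/L

72.6 L/s = 0.0726 m³/s.
Mass balance: 9.8·0.4496 = 0.0726·Cₑ + 0.377·0.809.
Cₑ = (4.406 − 0.305) / 0.0726 = 56.49 mg/L.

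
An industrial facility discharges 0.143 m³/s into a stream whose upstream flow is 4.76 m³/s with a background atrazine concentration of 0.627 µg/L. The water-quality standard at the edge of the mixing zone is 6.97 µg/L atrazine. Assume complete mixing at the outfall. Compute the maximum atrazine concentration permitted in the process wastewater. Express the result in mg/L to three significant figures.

0.218 mg/L

0.627 µg/L = 0.000627 mg/L.
6.97 µg/L = 0.00697 mg/L.
Mass balance: 0.00697·4.903 = 0.143·Cₑ + 4.76·0.000627.
Cₑ = (0.03417 − 0.002985) / 0.143 = 0.2181 mg/L.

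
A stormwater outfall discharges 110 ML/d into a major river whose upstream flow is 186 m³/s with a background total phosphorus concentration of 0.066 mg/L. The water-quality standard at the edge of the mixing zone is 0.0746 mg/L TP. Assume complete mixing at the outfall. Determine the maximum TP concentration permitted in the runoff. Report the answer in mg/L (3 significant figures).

1.33 mg/L

110 ML/d = 1.273 m³/s.
Mass balance: 0.0746·187.3 = 1.273·Cₑ + 186·0.066.
Cₑ = (13.97 − 12.28) / 1.273 = 1.331 mg/L.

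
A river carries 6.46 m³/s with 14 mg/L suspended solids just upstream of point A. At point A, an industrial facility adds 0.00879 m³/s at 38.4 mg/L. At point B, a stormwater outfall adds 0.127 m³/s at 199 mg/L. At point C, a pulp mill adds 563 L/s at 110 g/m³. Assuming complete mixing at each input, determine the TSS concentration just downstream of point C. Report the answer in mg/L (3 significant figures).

After input A: C = (6.46·14 + 0.00879·38.4) / 6.469 = 14.03 mg/L.
After input B: C = (6.469·14.03 + 0.127·199) / 6.596 = 17.59 mg/L.
563 L/s = 0.563 m³/s.
After input C: C = (6.596·17.59 + 0.563·110) / 7.159 = 24.86 mg/L.

24.9 mg/L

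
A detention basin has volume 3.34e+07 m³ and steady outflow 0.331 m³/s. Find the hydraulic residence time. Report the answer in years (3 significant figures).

3.20 yr

Q = 0.331 m³/s × 3.156e+07 s/yr = 1.045e+07 m³/yr.
Hydraulic residence time τ = V/Q = 3.34e+07/1.045e+07 = 3.198 yr.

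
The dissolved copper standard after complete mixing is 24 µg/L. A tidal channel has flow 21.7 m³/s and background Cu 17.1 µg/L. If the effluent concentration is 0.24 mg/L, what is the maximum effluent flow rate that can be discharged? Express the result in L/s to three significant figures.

693 L/s

17.1 µg/L = 0.0171 mg/L.
24 µg/L = 0.024 mg/L.
Mass balance at complete mixing: C_std·(Q_w + Q_r) = Q_w·C_e + Q_r·C_b.
Rearranging, Q_w = Q_r·(C_std − C_b)/(C_e − C_std) = 21.7·(0.024 − 0.0171) / (0.24 − 0.024) = 0.6932 m³/s.
= 693.2 L/s.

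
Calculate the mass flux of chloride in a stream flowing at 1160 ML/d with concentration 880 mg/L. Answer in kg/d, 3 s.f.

1160 ML/d = 13.43 m³/s.
Mass flux = Q·C = 13.43 m³/s × 880 g/m³ = 1.181e+04 g/s.
= 1.181e+04 g/s × 86.4 = 1.021e+06 kg/d.

1.02e+06 kg/d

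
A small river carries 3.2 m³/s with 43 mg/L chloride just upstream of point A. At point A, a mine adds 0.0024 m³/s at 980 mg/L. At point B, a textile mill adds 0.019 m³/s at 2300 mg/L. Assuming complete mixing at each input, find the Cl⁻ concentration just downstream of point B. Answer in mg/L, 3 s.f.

57.0 mg/L

After input A: C = (3.2·43 + 0.0024·980) / 3.202 = 43.7 mg/L.
After input B: C = (3.202·43.7 + 0.019·2300) / 3.221 = 57.01 mg/L.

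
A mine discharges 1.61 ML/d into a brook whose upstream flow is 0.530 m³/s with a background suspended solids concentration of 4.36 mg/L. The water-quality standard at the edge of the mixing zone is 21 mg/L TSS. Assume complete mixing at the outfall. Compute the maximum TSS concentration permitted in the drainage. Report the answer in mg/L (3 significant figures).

1.61 ML/d = 0.01863 m³/s.
Mass balance: 21·0.5486 = 0.01863·Cₑ + 0.53·4.36.
Cₑ = (11.52 − 2.311) / 0.01863 = 494.3 mg/L.

494 mg/L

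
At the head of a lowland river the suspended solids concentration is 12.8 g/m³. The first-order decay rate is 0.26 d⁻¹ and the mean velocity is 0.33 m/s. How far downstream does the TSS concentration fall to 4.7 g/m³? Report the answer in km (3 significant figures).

110 km

From C = C₀·e^(−kt), t = ln(C₀/C)/k = ln(12.8/4.7)/0.26 = 1.002/0.26 = 3.853 d.
Distance = v·t = 0.33 m/s × 3.329e+05 s = 1.099e+05 m = 109.9 km.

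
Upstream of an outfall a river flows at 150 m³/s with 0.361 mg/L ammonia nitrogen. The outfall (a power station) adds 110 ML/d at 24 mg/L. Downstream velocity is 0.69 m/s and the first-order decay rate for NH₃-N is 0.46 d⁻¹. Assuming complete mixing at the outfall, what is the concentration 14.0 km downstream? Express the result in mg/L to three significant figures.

0.503 mg/L

110 ML/d = 1.273 m³/s.
After complete mixing, C₀ = (1.273·24 + 150·0.361) / 151.3 = 0.56 mg/L.
Travel time t = 1.4e+04 m / 0.69 m/s = 2.029e+04 s = 0.2348 d.
C = 0.56·exp(−0.46·0.2348) = 0.56·0.8976 = 0.5026 mg/L.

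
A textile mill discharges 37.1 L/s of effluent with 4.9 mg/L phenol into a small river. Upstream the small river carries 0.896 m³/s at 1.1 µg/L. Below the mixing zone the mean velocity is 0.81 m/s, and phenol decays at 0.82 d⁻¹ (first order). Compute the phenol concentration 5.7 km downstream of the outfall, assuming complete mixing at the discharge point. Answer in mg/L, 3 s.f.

37.1 L/s = 0.0371 m³/s.
1.1 µg/L = 0.0011 mg/L.
After complete mixing, C₀ = (0.0371·4.9 + 0.896·0.0011) / 0.9331 = 0.1959 mg/L.
Travel time t = 5700 m / 0.81 m/s = 7037 s = 0.08145 d.
C = 0.1959·exp(−0.82·0.08145) = 0.1959·0.9354 = 0.1832 mg/L.

0.183 mg/L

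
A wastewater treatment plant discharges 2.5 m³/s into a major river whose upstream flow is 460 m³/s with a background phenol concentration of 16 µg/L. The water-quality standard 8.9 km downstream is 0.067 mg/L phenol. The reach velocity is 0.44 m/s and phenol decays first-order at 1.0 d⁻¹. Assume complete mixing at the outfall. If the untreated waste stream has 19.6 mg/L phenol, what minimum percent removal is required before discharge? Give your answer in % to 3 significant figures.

16 µg/L = 0.016 mg/L.
Travel time to the compliance point: t = 8900/0.44 = 2.023e+04 s = 0.2341 d; decay factor exp(−1.0·0.2341) = 0.7913.
So the concentration just after mixing may be at most 0.067/0.7913 = 0.08467 mg/L.
Mass balance: 0.08467·462.5 = 2.5·Cₑ + 460·0.016.
Cₑ = (39.16 − 7.36) / 2.5 = 12.72 mg/L.
Required removal = 1 − 12.72/19.6 = 35.1 %.

35.1 %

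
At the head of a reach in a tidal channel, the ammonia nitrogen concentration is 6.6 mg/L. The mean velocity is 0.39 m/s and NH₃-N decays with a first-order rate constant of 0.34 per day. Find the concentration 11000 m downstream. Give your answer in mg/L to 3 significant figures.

Travel time t = 11000 m / 0.39 m/s = 1.1e+04/0.39 = 2.821e+04 s = 0.3264 d.
First-order decay: C = 6.6·exp(−0.34·0.3264) = 6.6·0.8949 = 5.907 mg/L.

5.91 mg/L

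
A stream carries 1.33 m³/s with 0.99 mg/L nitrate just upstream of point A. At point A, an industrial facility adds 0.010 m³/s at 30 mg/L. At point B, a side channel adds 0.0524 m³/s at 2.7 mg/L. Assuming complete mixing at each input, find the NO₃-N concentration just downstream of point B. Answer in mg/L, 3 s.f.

1.26 mg/L

After input A: C = (1.33·0.99 + 0.01·30) / 1.34 = 1.206 mg/L.
After input B: C = (1.34·1.206 + 0.0524·2.7) / 1.392 = 1.263 mg/L.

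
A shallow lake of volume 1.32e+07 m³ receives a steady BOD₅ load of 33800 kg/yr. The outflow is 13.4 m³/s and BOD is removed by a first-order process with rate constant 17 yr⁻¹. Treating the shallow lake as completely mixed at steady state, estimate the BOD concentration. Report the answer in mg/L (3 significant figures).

0.0522 mg/L

Outflow Q = 13.4 m³/s × 3.156e+07 s/yr = 4.229e+08 m³/yr.
Steady-state CSTR mass balance: W = Q·C + k·V·C, so C = W/(Q + kV).
Q + kV = 4.229e+08 + 17·1.32e+07 = 6.473e+08 m³/yr.
C = 33800/6.473e+08 = 5.222e-05 kg/m³ = 0.05222 mg/L.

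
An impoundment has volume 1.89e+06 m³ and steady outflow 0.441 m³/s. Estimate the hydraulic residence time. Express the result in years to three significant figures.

Q = 0.441 m³/s × 3.156e+07 s/yr = 1.392e+07 m³/yr.
Hydraulic residence time τ = V/Q = 1.89e+06/1.392e+07 = 0.1358 yr.

0.136 yr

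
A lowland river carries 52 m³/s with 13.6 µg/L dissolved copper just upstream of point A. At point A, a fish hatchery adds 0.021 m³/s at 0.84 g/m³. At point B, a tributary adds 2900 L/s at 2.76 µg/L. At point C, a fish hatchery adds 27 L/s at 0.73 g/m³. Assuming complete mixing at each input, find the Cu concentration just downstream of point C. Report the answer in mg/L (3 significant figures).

0.0137 mg/L

13.6 µg/L = 0.0136 mg/L.
After input A: C = (52·0.0136 + 0.021·0.84) / 52.02 = 0.01393 mg/L.
2900 L/s = 2.9 m³/s.
2.76 µg/L = 0.00276 mg/L.
After input B: C = (52.02·0.01393 + 2.9·0.00276) / 54.92 = 0.01334 mg/L.
27 L/s = 0.027 m³/s.
After input C: C = (54.92·0.01334 + 0.027·0.73) / 54.95 = 0.0137 mg/L.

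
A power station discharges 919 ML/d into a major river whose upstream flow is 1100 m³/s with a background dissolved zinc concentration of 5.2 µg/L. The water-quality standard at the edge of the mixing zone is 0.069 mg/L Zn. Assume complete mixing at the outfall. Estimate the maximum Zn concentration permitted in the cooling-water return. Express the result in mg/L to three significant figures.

919 ML/d = 10.64 m³/s.
5.2 µg/L = 0.0052 mg/L.
Mass balance: 0.069·1111 = 10.64·Cₑ + 1100·0.0052.
Cₑ = (76.63 − 5.72) / 10.64 = 6.667 mg/L.

6.67 mg/L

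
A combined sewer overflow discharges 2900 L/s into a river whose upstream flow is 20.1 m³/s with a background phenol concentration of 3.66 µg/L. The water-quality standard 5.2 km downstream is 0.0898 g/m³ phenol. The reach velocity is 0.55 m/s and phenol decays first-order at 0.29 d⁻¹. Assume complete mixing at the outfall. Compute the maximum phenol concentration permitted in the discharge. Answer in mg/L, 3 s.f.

2900 L/s = 2.9 m³/s.
3.66 µg/L = 0.00366 mg/L.
Travel time to the compliance point: t = 5200/0.55 = 9455 s = 0.1094 d; decay factor exp(−0.29·0.1094) = 0.9688.
So the concentration just after mixing may be at most 0.0898/0.9688 = 0.0927 mg/L.
Mass balance: 0.0927·23 = 2.9·Cₑ + 20.1·0.00366.
Cₑ = (2.132 − 0.07357) / 2.9 = 0.7098 mg/L.

0.710 mg/L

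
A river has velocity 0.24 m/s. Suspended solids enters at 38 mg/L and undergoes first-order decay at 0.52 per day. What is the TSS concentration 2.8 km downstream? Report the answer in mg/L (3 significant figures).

35.4 mg/L

Travel time t = 2.8 km / 0.24 m/s = 2800/0.24 = 1.167e+04 s = 0.135 d.
First-order decay: C = 38·exp(−0.52·0.135) = 38·0.9322 = 35.42 mg/L.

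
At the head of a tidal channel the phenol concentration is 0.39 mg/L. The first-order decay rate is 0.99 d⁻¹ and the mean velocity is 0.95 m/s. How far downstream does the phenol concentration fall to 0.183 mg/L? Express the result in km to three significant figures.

62.7 km

From C = C₀·e^(−kt), t = ln(C₀/C)/k = ln(0.39/0.183)/0.99 = 0.7567/0.99 = 0.7643 d.
Distance = v·t = 0.95 m/s × 6.604e+04 s = 6.273e+04 m = 62.73 km.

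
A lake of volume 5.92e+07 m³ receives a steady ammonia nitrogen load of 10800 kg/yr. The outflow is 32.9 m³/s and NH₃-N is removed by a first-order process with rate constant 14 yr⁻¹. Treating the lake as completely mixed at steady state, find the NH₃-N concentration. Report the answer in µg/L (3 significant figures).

5.78 µg/L

Outflow Q = 32.9 m³/s × 3.156e+07 s/yr = 1.038e+09 m³/yr.
Steady-state CSTR mass balance: W = Q·C + k·V·C, so C = W/(Q + kV).
Q + kV = 1.038e+09 + 14·5.92e+07 = 1.867e+09 m³/yr.
C = 10800/1.867e+09 = 5.785e-06 kg/m³ = 0.005785 mg/L = 5.785 µg/L.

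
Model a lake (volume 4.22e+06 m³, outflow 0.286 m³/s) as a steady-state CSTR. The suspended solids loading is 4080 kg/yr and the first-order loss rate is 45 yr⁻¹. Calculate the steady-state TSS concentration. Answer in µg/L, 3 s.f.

20.5 µg/L

Outflow Q = 0.286 m³/s × 3.156e+07 s/yr = 9.025e+06 m³/yr.
Steady-state CSTR mass balance: W = Q·C + k·V·C, so C = W/(Q + kV).
Q + kV = 9.025e+06 + 45·4.22e+06 = 1.989e+08 m³/yr.
C = 4080/1.989e+08 = 2.051e-05 kg/m³ = 0.02051 mg/L = 20.51 µg/L.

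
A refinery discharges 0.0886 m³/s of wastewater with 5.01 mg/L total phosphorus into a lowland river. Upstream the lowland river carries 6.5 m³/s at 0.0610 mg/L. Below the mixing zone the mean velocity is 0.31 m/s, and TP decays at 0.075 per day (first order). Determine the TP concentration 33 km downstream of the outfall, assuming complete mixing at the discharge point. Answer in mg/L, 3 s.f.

0.116 mg/L

After complete mixing, C₀ = (0.0886·5.01 + 6.5·0.061) / 6.589 = 0.1276 mg/L.
Travel time t = 3.3e+04 m / 0.31 m/s = 1.065e+05 s = 1.232 d.
C = 0.1276·exp(−0.075·1.232) = 0.1276·0.9117 = 0.1163 mg/L.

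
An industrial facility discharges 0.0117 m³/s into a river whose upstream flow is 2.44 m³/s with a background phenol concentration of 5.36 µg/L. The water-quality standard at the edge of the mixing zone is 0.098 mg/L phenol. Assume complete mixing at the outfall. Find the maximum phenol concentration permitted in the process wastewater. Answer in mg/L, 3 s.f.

19.4 mg/L

5.36 µg/L = 0.00536 mg/L.
Mass balance: 0.098·2.452 = 0.0117·Cₑ + 2.44·0.00536.
Cₑ = (0.2403 − 0.01308) / 0.0117 = 19.42 mg/L.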